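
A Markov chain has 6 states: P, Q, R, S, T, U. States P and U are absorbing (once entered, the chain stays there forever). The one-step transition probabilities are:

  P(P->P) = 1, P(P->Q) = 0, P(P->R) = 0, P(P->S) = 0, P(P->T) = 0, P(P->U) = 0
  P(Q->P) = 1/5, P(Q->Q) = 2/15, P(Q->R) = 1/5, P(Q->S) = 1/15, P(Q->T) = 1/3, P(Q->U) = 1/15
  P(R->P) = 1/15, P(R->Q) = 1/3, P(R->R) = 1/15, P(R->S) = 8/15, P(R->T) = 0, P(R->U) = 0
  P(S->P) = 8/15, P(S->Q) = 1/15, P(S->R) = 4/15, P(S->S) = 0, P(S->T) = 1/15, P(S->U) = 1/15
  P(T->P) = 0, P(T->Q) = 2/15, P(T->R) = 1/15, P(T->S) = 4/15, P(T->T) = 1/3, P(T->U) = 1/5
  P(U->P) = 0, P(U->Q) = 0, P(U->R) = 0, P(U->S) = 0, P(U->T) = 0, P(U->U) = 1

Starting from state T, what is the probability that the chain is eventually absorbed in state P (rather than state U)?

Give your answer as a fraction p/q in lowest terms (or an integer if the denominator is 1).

Answer: 9061/16582

Derivation:
Let a_i = P(absorbed in P | start in state i).
Boundary conditions: a_P = 1, a_U = 0.
For each transient state i, a_i = sum_j P(i->j) * a_j:
  a_Q = 1/5*a_P + 2/15*a_Q + 1/5*a_R + 1/15*a_S + 1/3*a_T + 1/15*a_U
  a_R = 1/15*a_P + 1/3*a_Q + 1/15*a_R + 8/15*a_S + 0*a_T + 0*a_U
  a_S = 8/15*a_P + 1/15*a_Q + 4/15*a_R + 0*a_S + 1/15*a_T + 1/15*a_U
  a_T = 0*a_P + 2/15*a_Q + 1/15*a_R + 4/15*a_S + 1/3*a_T + 1/5*a_U

Substituting a_P = 1 and a_U = 0, rearrange to (I - Q) a = r where r[i] = P(i -> P):
  [13/15, -1/5, -1/15, -1/3] . (a_Q, a_R, a_S, a_T) = 1/5
  [-1/3, 14/15, -8/15, 0] . (a_Q, a_R, a_S, a_T) = 1/15
  [-1/15, -4/15, 1, -1/15] . (a_Q, a_R, a_S, a_T) = 8/15
  [-2/15, -1/15, -4/15, 2/3] . (a_Q, a_R, a_S, a_T) = 0

Solving yields:
  a_Q = 5691/8291
  a_R = 6537/8291
  a_S = 13693/16582
  a_T = 9061/16582

Starting state is T, so the absorption probability is a_T = 9061/16582.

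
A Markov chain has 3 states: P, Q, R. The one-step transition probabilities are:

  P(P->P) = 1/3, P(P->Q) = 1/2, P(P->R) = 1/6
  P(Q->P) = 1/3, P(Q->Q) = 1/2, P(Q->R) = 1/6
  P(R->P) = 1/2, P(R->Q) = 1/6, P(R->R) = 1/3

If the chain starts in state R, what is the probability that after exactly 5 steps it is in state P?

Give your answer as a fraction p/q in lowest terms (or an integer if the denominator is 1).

Computing P^5 by repeated multiplication:
P^1 =
  P: [1/3, 1/2, 1/6]
  Q: [1/3, 1/2, 1/6]
  R: [1/2, 1/6, 1/3]
P^2 =
  P: [13/36, 4/9, 7/36]
  Q: [13/36, 4/9, 7/36]
  R: [7/18, 7/18, 2/9]
P^3 =
  P: [79/216, 47/108, 43/216]
  Q: [79/216, 47/108, 43/216]
  R: [10/27, 23/54, 11/54]
P^4 =
  P: [475/1296, 281/648, 259/1296]
  Q: [475/1296, 281/648, 259/1296]
  R: [119/324, 35/81, 65/324]
P^5 =
  P: [2851/7776, 1685/3888, 1555/7776]
  Q: [2851/7776, 1685/3888, 1555/7776]
  R: [713/1944, 421/972, 389/1944]

(P^5)[R -> P] = 713/1944

Answer: 713/1944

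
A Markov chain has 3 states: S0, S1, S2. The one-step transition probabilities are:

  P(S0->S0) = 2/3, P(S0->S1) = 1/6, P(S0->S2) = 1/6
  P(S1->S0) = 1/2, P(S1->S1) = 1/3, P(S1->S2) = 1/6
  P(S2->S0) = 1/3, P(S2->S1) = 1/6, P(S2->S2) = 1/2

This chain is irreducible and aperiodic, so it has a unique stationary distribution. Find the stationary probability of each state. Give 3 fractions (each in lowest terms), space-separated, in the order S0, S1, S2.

The stationary distribution satisfies pi = pi * P, i.e.:
  pi_S0 = 2/3*pi_S0 + 1/2*pi_S1 + 1/3*pi_S2
  pi_S1 = 1/6*pi_S0 + 1/3*pi_S1 + 1/6*pi_S2
  pi_S2 = 1/6*pi_S0 + 1/6*pi_S1 + 1/2*pi_S2
with normalization: pi_S0 + pi_S1 + pi_S2 = 1.

Using the first 2 balance equations plus normalization, the linear system A*pi = b is:
  [-1/3, 1/2, 1/3] . pi = 0
  [1/6, -2/3, 1/6] . pi = 0
  [1, 1, 1] . pi = 1

Solving yields:
  pi_S0 = 11/20
  pi_S1 = 1/5
  pi_S2 = 1/4

Verification (pi * P):
  11/20*2/3 + 1/5*1/2 + 1/4*1/3 = 11/20 = pi_S0  (ok)
  11/20*1/6 + 1/5*1/3 + 1/4*1/6 = 1/5 = pi_S1  (ok)
  11/20*1/6 + 1/5*1/6 + 1/4*1/2 = 1/4 = pi_S2  (ok)

Answer: 11/20 1/5 1/4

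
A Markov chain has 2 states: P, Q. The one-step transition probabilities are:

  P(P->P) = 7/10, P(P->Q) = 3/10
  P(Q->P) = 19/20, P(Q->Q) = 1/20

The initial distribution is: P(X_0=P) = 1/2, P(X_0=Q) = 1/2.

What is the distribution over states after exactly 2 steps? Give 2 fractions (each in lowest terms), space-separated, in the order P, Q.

Answer: 119/160 41/160

Derivation:
Propagating the distribution step by step (d_{t+1} = d_t * P):
d_0 = (P=1/2, Q=1/2)
  d_1[P] = 1/2*7/10 + 1/2*19/20 = 33/40
  d_1[Q] = 1/2*3/10 + 1/2*1/20 = 7/40
d_1 = (P=33/40, Q=7/40)
  d_2[P] = 33/40*7/10 + 7/40*19/20 = 119/160
  d_2[Q] = 33/40*3/10 + 7/40*1/20 = 41/160
d_2 = (P=119/160, Q=41/160)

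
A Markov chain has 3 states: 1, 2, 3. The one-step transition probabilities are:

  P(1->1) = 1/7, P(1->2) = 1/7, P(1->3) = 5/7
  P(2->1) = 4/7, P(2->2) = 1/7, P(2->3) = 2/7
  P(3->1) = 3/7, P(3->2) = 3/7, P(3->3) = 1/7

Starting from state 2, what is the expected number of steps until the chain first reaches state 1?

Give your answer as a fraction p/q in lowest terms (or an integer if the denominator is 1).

Answer: 28/15

Derivation:
Let h_i = expected steps to first reach 1 from state i.
Boundary: h_1 = 0.
First-step equations for the other states:
  h_2 = 1 + 4/7*h_1 + 1/7*h_2 + 2/7*h_3
  h_3 = 1 + 3/7*h_1 + 3/7*h_2 + 1/7*h_3

Substituting h_1 = 0 and rearranging gives the linear system (I - Q) h = 1:
  [6/7, -2/7] . (h_2, h_3) = 1
  [-3/7, 6/7] . (h_2, h_3) = 1

Solving yields:
  h_2 = 28/15
  h_3 = 21/10

Starting state is 2, so the expected hitting time is h_2 = 28/15.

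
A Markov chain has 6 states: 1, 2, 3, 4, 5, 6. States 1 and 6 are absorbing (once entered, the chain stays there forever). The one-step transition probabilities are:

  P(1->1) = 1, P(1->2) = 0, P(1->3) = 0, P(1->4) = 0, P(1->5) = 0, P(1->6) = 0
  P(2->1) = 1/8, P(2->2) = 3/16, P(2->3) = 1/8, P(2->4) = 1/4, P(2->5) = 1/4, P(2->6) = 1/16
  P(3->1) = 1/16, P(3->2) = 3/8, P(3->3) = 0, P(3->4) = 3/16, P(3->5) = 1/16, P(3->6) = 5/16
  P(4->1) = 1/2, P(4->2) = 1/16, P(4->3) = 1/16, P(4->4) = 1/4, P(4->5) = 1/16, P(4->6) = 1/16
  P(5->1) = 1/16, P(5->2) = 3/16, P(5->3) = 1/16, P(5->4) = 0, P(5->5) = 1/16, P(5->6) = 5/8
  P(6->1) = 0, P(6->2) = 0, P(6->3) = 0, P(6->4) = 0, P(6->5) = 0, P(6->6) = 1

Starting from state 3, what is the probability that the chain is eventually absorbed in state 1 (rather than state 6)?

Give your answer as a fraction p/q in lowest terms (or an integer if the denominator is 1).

Let a_i = P(absorbed in 1 | start in state i).
Boundary conditions: a_1 = 1, a_6 = 0.
For each transient state i, a_i = sum_j P(i->j) * a_j:
  a_2 = 1/8*a_1 + 3/16*a_2 + 1/8*a_3 + 1/4*a_4 + 1/4*a_5 + 1/16*a_6
  a_3 = 1/16*a_1 + 3/8*a_2 + 0*a_3 + 3/16*a_4 + 1/16*a_5 + 5/16*a_6
  a_4 = 1/2*a_1 + 1/16*a_2 + 1/16*a_3 + 1/4*a_4 + 1/16*a_5 + 1/16*a_6
  a_5 = 1/16*a_1 + 3/16*a_2 + 1/16*a_3 + 0*a_4 + 1/16*a_5 + 5/8*a_6

Substituting a_1 = 1 and a_6 = 0, rearrange to (I - Q) a = r where r[i] = P(i -> 1):
  [13/16, -1/8, -1/4, -1/4] . (a_2, a_3, a_4, a_5) = 1/8
  [-3/8, 1, -3/16, -1/16] . (a_2, a_3, a_4, a_5) = 1/16
  [-1/16, -1/16, 3/4, -1/16] . (a_2, a_3, a_4, a_5) = 1/2
  [-3/16, -1/16, 0, 15/16] . (a_2, a_3, a_4, a_5) = 1/16

Solving yields:
  a_2 = 7715/15104
  a_3 = 12347/30208
  a_4 = 22947/30208
  a_5 = 5923/30208

Starting state is 3, so the absorption probability is a_3 = 12347/30208.

Answer: 12347/30208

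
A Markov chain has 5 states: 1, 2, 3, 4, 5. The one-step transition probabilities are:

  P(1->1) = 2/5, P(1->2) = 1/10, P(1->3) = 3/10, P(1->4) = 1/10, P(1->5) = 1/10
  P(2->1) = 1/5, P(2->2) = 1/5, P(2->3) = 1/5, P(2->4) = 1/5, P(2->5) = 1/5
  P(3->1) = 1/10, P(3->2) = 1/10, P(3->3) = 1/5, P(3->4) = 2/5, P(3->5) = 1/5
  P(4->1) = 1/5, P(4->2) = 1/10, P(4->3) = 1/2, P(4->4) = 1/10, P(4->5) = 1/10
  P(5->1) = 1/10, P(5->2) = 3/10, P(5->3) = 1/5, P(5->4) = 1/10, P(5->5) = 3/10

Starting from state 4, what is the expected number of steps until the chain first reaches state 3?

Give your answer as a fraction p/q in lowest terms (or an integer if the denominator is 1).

Let h_i = expected steps to first reach 3 from state i.
Boundary: h_3 = 0.
First-step equations for the other states:
  h_1 = 1 + 2/5*h_1 + 1/10*h_2 + 3/10*h_3 + 1/10*h_4 + 1/10*h_5
  h_2 = 1 + 1/5*h_1 + 1/5*h_2 + 1/5*h_3 + 1/5*h_4 + 1/5*h_5
  h_4 = 1 + 1/5*h_1 + 1/10*h_2 + 1/2*h_3 + 1/10*h_4 + 1/10*h_5
  h_5 = 1 + 1/10*h_1 + 3/10*h_2 + 1/5*h_3 + 1/10*h_4 + 3/10*h_5

Substituting h_3 = 0 and rearranging gives the linear system (I - Q) h = 1:
  [3/5, -1/10, -1/10, -1/10] . (h_1, h_2, h_4, h_5) = 1
  [-1/5, 4/5, -1/5, -1/5] . (h_1, h_2, h_4, h_5) = 1
  [-1/5, -1/10, 9/10, -1/10] . (h_1, h_2, h_4, h_5) = 1
  [-1/10, -3/10, -1/10, 7/10] . (h_1, h_2, h_4, h_5) = 1

Solving yields:
  h_1 = 350/103
  h_2 = 387/103
  h_4 = 280/103
  h_5 = 403/103

Starting state is 4, so the expected hitting time is h_4 = 280/103.

Answer: 280/103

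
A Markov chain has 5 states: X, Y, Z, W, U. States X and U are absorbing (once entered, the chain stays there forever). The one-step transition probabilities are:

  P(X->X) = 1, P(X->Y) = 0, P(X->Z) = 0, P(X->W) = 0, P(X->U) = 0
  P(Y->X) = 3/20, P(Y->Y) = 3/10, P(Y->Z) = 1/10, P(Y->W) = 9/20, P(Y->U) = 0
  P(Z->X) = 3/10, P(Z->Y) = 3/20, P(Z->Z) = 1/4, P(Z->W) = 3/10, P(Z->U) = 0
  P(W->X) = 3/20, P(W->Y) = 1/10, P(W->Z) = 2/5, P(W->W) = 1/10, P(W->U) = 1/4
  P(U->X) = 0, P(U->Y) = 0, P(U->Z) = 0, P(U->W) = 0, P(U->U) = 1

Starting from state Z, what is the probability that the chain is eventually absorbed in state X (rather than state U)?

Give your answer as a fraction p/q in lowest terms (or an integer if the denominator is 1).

Answer: 129/166

Derivation:
Let a_i = P(absorbed in X | start in state i).
Boundary conditions: a_X = 1, a_U = 0.
For each transient state i, a_i = sum_j P(i->j) * a_j:
  a_Y = 3/20*a_X + 3/10*a_Y + 1/10*a_Z + 9/20*a_W + 0*a_U
  a_Z = 3/10*a_X + 3/20*a_Y + 1/4*a_Z + 3/10*a_W + 0*a_U
  a_W = 3/20*a_X + 1/10*a_Y + 2/5*a_Z + 1/10*a_W + 1/4*a_U

Substituting a_X = 1 and a_U = 0, rearrange to (I - Q) a = r where r[i] = P(i -> X):
  [7/10, -1/10, -9/20] . (a_Y, a_Z, a_W) = 3/20
  [-3/20, 3/4, -3/10] . (a_Y, a_Z, a_W) = 3/10
  [-1/10, -2/5, 9/10] . (a_Y, a_Z, a_W) = 3/20

Solving yields:
  a_Y = 117/166
  a_Z = 129/166
  a_W = 49/83

Starting state is Z, so the absorption probability is a_Z = 129/166.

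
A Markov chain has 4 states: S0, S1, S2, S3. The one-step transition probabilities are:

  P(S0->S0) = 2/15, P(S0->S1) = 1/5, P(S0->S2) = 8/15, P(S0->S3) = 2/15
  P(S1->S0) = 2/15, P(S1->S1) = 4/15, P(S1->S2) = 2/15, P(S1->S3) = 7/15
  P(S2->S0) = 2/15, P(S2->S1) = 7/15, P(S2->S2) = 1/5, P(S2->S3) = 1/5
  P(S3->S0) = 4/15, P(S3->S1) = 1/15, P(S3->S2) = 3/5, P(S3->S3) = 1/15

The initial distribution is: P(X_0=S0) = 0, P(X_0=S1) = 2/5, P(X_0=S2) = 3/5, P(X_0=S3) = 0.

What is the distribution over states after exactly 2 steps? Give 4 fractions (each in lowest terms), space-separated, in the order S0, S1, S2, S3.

Answer: 196/1125 52/225 128/375 19/75

Derivation:
Propagating the distribution step by step (d_{t+1} = d_t * P):
d_0 = (S0=0, S1=2/5, S2=3/5, S3=0)
  d_1[S0] = 0*2/15 + 2/5*2/15 + 3/5*2/15 + 0*4/15 = 2/15
  d_1[S1] = 0*1/5 + 2/5*4/15 + 3/5*7/15 + 0*1/15 = 29/75
  d_1[S2] = 0*8/15 + 2/5*2/15 + 3/5*1/5 + 0*3/5 = 13/75
  d_1[S3] = 0*2/15 + 2/5*7/15 + 3/5*1/5 + 0*1/15 = 23/75
d_1 = (S0=2/15, S1=29/75, S2=13/75, S3=23/75)
  d_2[S0] = 2/15*2/15 + 29/75*2/15 + 13/75*2/15 + 23/75*4/15 = 196/1125
  d_2[S1] = 2/15*1/5 + 29/75*4/15 + 13/75*7/15 + 23/75*1/15 = 52/225
  d_2[S2] = 2/15*8/15 + 29/75*2/15 + 13/75*1/5 + 23/75*3/5 = 128/375
  d_2[S3] = 2/15*2/15 + 29/75*7/15 + 13/75*1/5 + 23/75*1/15 = 19/75
d_2 = (S0=196/1125, S1=52/225, S2=128/375, S3=19/75)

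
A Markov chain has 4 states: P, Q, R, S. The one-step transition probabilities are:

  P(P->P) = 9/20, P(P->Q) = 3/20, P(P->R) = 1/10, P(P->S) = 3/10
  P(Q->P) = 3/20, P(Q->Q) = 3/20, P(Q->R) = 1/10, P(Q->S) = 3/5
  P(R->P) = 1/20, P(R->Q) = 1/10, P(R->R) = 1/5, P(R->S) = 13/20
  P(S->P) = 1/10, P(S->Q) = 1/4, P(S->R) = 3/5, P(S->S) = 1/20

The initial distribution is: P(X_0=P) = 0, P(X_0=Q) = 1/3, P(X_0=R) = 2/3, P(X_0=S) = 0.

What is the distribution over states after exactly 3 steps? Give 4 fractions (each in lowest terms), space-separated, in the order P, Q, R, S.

Propagating the distribution step by step (d_{t+1} = d_t * P):
d_0 = (P=0, Q=1/3, R=2/3, S=0)
  d_1[P] = 0*9/20 + 1/3*3/20 + 2/3*1/20 + 0*1/10 = 1/12
  d_1[Q] = 0*3/20 + 1/3*3/20 + 2/3*1/10 + 0*1/4 = 7/60
  d_1[R] = 0*1/10 + 1/3*1/10 + 2/3*1/5 + 0*3/5 = 1/6
  d_1[S] = 0*3/10 + 1/3*3/5 + 2/3*13/20 + 0*1/20 = 19/30
d_1 = (P=1/12, Q=7/60, R=1/6, S=19/30)
  d_2[P] = 1/12*9/20 + 7/60*3/20 + 1/6*1/20 + 19/30*1/10 = 19/150
  d_2[Q] = 1/12*3/20 + 7/60*3/20 + 1/6*1/10 + 19/30*1/4 = 41/200
  d_2[R] = 1/12*1/10 + 7/60*1/10 + 1/6*1/5 + 19/30*3/5 = 13/30
  d_2[S] = 1/12*3/10 + 7/60*3/5 + 1/6*13/20 + 19/30*1/20 = 47/200
d_2 = (P=19/150, Q=41/200, R=13/30, S=47/200)
  d_3[P] = 19/150*9/20 + 41/200*3/20 + 13/30*1/20 + 47/200*1/10 = 319/2400
  d_3[Q] = 19/150*3/20 + 41/200*3/20 + 13/30*1/10 + 47/200*1/4 = 911/6000
  d_3[R] = 19/150*1/10 + 41/200*1/10 + 13/30*1/5 + 47/200*3/5 = 313/1200
  d_3[S] = 19/150*3/10 + 41/200*3/5 + 13/30*13/20 + 47/200*1/20 = 5453/12000
d_3 = (P=319/2400, Q=911/6000, R=313/1200, S=5453/12000)

Answer: 319/2400 911/6000 313/1200 5453/12000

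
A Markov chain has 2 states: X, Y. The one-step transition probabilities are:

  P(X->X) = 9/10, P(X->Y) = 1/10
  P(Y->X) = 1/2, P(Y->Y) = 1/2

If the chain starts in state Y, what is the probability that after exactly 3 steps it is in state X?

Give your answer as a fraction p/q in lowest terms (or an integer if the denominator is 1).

Computing P^3 by repeated multiplication:
P^1 =
  X: [9/10, 1/10]
  Y: [1/2, 1/2]
P^2 =
  X: [43/50, 7/50]
  Y: [7/10, 3/10]
P^3 =
  X: [211/250, 39/250]
  Y: [39/50, 11/50]

(P^3)[Y -> X] = 39/50

Answer: 39/50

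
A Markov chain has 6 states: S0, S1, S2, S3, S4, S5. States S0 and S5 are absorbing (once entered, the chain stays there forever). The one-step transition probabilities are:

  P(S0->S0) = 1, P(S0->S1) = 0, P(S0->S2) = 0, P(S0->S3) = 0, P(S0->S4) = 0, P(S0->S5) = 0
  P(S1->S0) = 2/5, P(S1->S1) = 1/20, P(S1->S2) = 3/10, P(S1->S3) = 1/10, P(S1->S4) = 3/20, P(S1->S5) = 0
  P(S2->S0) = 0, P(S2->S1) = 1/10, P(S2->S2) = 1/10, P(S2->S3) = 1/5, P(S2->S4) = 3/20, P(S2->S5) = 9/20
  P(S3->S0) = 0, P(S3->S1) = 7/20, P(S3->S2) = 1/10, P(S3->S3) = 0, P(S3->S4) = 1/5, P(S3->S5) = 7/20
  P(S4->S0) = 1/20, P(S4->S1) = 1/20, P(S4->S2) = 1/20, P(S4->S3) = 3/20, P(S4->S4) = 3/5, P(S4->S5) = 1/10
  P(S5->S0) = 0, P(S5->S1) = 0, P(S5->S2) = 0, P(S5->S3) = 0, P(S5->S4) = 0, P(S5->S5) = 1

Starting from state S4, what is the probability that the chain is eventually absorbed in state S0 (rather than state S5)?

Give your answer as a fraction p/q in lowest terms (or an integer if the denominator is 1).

Answer: 625/1951

Derivation:
Let a_i = P(absorbed in S0 | start in state i).
Boundary conditions: a_S0 = 1, a_S5 = 0.
For each transient state i, a_i = sum_j P(i->j) * a_j:
  a_S1 = 2/5*a_S0 + 1/20*a_S1 + 3/10*a_S2 + 1/10*a_S3 + 3/20*a_S4 + 0*a_S5
  a_S2 = 0*a_S0 + 1/10*a_S1 + 1/10*a_S2 + 1/5*a_S3 + 3/20*a_S4 + 9/20*a_S5
  a_S3 = 0*a_S0 + 7/20*a_S1 + 1/10*a_S2 + 0*a_S3 + 1/5*a_S4 + 7/20*a_S5
  a_S4 = 1/20*a_S0 + 1/20*a_S1 + 1/20*a_S2 + 3/20*a_S3 + 3/5*a_S4 + 1/10*a_S5

Substituting a_S0 = 1 and a_S5 = 0, rearrange to (I - Q) a = r where r[i] = P(i -> S0):
  [19/20, -3/10, -1/10, -3/20] . (a_S1, a_S2, a_S3, a_S4) = 2/5
  [-1/10, 9/10, -1/5, -3/20] . (a_S1, a_S2, a_S3, a_S4) = 0
  [-7/20, -1/10, 1, -1/5] . (a_S1, a_S2, a_S3, a_S4) = 0
  [-1/20, -1/20, -3/20, 2/5] . (a_S1, a_S2, a_S3, a_S4) = 1/20

Solving yields:
  a_S1 = 5429/9755
  a_S2 = 3447/19510
  a_S3 = 1079/3902
  a_S4 = 625/1951

Starting state is S4, so the absorption probability is a_S4 = 625/1951.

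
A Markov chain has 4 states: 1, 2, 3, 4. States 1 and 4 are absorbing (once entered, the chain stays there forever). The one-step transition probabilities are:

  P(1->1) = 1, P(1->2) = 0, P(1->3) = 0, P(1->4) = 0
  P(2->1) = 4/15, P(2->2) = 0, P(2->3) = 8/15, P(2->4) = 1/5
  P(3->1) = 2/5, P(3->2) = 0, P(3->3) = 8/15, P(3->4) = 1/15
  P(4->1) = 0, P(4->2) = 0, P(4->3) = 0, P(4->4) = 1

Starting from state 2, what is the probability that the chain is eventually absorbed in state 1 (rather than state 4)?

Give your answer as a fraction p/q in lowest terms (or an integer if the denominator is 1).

Let a_i = P(absorbed in 1 | start in state i).
Boundary conditions: a_1 = 1, a_4 = 0.
For each transient state i, a_i = sum_j P(i->j) * a_j:
  a_2 = 4/15*a_1 + 0*a_2 + 8/15*a_3 + 1/5*a_4
  a_3 = 2/5*a_1 + 0*a_2 + 8/15*a_3 + 1/15*a_4

Substituting a_1 = 1 and a_4 = 0, rearrange to (I - Q) a = r where r[i] = P(i -> 1):
  [1, -8/15] . (a_2, a_3) = 4/15
  [0, 7/15] . (a_2, a_3) = 2/5

Solving yields:
  a_2 = 76/105
  a_3 = 6/7

Starting state is 2, so the absorption probability is a_2 = 76/105.

Answer: 76/105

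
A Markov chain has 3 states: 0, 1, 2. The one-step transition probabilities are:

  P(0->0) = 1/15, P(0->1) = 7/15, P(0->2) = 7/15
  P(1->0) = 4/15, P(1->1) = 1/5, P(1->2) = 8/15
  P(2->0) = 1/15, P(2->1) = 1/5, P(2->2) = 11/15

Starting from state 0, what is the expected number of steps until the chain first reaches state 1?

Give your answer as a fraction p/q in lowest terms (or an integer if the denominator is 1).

Answer: 165/49

Derivation:
Let h_i = expected steps to first reach 1 from state i.
Boundary: h_1 = 0.
First-step equations for the other states:
  h_0 = 1 + 1/15*h_0 + 7/15*h_1 + 7/15*h_2
  h_2 = 1 + 1/15*h_0 + 1/5*h_1 + 11/15*h_2

Substituting h_1 = 0 and rearranging gives the linear system (I - Q) h = 1:
  [14/15, -7/15] . (h_0, h_2) = 1
  [-1/15, 4/15] . (h_0, h_2) = 1

Solving yields:
  h_0 = 165/49
  h_2 = 225/49

Starting state is 0, so the expected hitting time is h_0 = 165/49.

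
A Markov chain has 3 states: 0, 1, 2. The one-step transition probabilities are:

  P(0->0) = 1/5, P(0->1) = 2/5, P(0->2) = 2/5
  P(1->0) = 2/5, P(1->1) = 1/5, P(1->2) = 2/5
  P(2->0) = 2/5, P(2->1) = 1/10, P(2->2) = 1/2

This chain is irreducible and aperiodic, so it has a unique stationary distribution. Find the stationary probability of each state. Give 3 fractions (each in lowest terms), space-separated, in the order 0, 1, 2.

Answer: 1/3 2/9 4/9

Derivation:
The stationary distribution satisfies pi = pi * P, i.e.:
  pi_0 = 1/5*pi_0 + 2/5*pi_1 + 2/5*pi_2
  pi_1 = 2/5*pi_0 + 1/5*pi_1 + 1/10*pi_2
  pi_2 = 2/5*pi_0 + 2/5*pi_1 + 1/2*pi_2
with normalization: pi_0 + pi_1 + pi_2 = 1.

Using the first 2 balance equations plus normalization, the linear system A*pi = b is:
  [-4/5, 2/5, 2/5] . pi = 0
  [2/5, -4/5, 1/10] . pi = 0
  [1, 1, 1] . pi = 1

Solving yields:
  pi_0 = 1/3
  pi_1 = 2/9
  pi_2 = 4/9

Verification (pi * P):
  1/3*1/5 + 2/9*2/5 + 4/9*2/5 = 1/3 = pi_0  (ok)
  1/3*2/5 + 2/9*1/5 + 4/9*1/10 = 2/9 = pi_1  (ok)
  1/3*2/5 + 2/9*2/5 + 4/9*1/2 = 4/9 = pi_2  (ok)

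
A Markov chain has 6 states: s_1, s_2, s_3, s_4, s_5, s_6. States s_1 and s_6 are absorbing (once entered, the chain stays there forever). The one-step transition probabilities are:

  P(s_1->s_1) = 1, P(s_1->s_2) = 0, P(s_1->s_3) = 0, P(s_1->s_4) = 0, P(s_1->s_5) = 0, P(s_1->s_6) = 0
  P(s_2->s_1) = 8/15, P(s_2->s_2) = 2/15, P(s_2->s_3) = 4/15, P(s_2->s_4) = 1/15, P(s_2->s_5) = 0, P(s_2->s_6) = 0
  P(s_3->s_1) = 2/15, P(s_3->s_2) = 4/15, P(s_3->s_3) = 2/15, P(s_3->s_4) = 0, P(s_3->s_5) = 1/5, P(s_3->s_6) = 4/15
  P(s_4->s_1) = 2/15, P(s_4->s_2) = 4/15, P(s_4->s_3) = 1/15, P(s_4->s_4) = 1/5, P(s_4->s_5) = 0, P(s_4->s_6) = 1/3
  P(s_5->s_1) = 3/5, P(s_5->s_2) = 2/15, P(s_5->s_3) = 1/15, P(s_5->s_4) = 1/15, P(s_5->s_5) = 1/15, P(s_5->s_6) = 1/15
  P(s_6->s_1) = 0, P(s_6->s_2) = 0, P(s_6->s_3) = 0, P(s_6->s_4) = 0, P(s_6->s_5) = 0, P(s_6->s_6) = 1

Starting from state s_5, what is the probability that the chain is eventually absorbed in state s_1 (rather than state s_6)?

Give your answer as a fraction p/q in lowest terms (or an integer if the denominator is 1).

Let a_i = P(absorbed in s_1 | start in state i).
Boundary conditions: a_s_1 = 1, a_s_6 = 0.
For each transient state i, a_i = sum_j P(i->j) * a_j:
  a_s_2 = 8/15*a_s_1 + 2/15*a_s_2 + 4/15*a_s_3 + 1/15*a_s_4 + 0*a_s_5 + 0*a_s_6
  a_s_3 = 2/15*a_s_1 + 4/15*a_s_2 + 2/15*a_s_3 + 0*a_s_4 + 1/5*a_s_5 + 4/15*a_s_6
  a_s_4 = 2/15*a_s_1 + 4/15*a_s_2 + 1/15*a_s_3 + 1/5*a_s_4 + 0*a_s_5 + 1/3*a_s_6
  a_s_5 = 3/5*a_s_1 + 2/15*a_s_2 + 1/15*a_s_3 + 1/15*a_s_4 + 1/15*a_s_5 + 1/15*a_s_6

Substituting a_s_1 = 1 and a_s_6 = 0, rearrange to (I - Q) a = r where r[i] = P(i -> s_1):
  [13/15, -4/15, -1/15, 0] . (a_s_2, a_s_3, a_s_4, a_s_5) = 8/15
  [-4/15, 13/15, 0, -1/5] . (a_s_2, a_s_3, a_s_4, a_s_5) = 2/15
  [-4/15, -1/15, 4/5, 0] . (a_s_2, a_s_3, a_s_4, a_s_5) = 2/15
  [-2/15, -1/15, -1/15, 14/15] . (a_s_2, a_s_3, a_s_4, a_s_5) = 3/5

Solving yields:
  a_s_2 = 20237/24083
  a_s_3 = 14610/24083
  a_s_4 = 11977/24083
  a_s_5 = 20272/24083

Starting state is s_5, so the absorption probability is a_s_5 = 20272/24083.

Answer: 20272/24083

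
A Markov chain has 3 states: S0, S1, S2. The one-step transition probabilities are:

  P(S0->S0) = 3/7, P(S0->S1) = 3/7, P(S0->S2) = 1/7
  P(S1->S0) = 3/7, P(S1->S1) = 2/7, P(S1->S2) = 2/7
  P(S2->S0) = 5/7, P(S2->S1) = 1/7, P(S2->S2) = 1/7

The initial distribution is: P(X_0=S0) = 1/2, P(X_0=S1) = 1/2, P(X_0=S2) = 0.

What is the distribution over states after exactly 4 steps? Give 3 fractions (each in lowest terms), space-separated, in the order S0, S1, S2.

Propagating the distribution step by step (d_{t+1} = d_t * P):
d_0 = (S0=1/2, S1=1/2, S2=0)
  d_1[S0] = 1/2*3/7 + 1/2*3/7 + 0*5/7 = 3/7
  d_1[S1] = 1/2*3/7 + 1/2*2/7 + 0*1/7 = 5/14
  d_1[S2] = 1/2*1/7 + 1/2*2/7 + 0*1/7 = 3/14
d_1 = (S0=3/7, S1=5/14, S2=3/14)
  d_2[S0] = 3/7*3/7 + 5/14*3/7 + 3/14*5/7 = 24/49
  d_2[S1] = 3/7*3/7 + 5/14*2/7 + 3/14*1/7 = 31/98
  d_2[S2] = 3/7*1/7 + 5/14*2/7 + 3/14*1/7 = 19/98
d_2 = (S0=24/49, S1=31/98, S2=19/98)
  d_3[S0] = 24/49*3/7 + 31/98*3/7 + 19/98*5/7 = 166/343
  d_3[S1] = 24/49*3/7 + 31/98*2/7 + 19/98*1/7 = 225/686
  d_3[S2] = 24/49*1/7 + 31/98*2/7 + 19/98*1/7 = 129/686
d_3 = (S0=166/343, S1=225/686, S2=129/686)
  d_4[S0] = 166/343*3/7 + 225/686*3/7 + 129/686*5/7 = 1158/2401
  d_4[S1] = 166/343*3/7 + 225/686*2/7 + 129/686*1/7 = 225/686
  d_4[S2] = 166/343*1/7 + 225/686*2/7 + 129/686*1/7 = 911/4802
d_4 = (S0=1158/2401, S1=225/686, S2=911/4802)

Answer: 1158/2401 225/686 911/4802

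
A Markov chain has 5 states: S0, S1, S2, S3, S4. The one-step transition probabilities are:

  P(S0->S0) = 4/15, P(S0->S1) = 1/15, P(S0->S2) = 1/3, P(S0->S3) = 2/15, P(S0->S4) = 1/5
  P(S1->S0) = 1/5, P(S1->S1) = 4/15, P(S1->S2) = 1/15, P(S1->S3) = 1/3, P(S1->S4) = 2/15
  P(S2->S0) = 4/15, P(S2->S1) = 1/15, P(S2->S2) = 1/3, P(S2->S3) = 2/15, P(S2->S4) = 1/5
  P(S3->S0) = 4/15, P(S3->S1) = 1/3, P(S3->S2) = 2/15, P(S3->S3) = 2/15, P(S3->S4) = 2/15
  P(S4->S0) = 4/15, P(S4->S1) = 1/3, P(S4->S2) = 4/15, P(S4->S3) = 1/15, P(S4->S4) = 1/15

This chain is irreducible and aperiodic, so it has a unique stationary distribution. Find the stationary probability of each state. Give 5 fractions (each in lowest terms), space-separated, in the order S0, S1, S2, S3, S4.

Answer: 5549/21840 275/1456 5251/21840 9/56 227/1456

Derivation:
The stationary distribution satisfies pi = pi * P, i.e.:
  pi_S0 = 4/15*pi_S0 + 1/5*pi_S1 + 4/15*pi_S2 + 4/15*pi_S3 + 4/15*pi_S4
  pi_S1 = 1/15*pi_S0 + 4/15*pi_S1 + 1/15*pi_S2 + 1/3*pi_S3 + 1/3*pi_S4
  pi_S2 = 1/3*pi_S0 + 1/15*pi_S1 + 1/3*pi_S2 + 2/15*pi_S3 + 4/15*pi_S4
  pi_S3 = 2/15*pi_S0 + 1/3*pi_S1 + 2/15*pi_S2 + 2/15*pi_S3 + 1/15*pi_S4
  pi_S4 = 1/5*pi_S0 + 2/15*pi_S1 + 1/5*pi_S2 + 2/15*pi_S3 + 1/15*pi_S4
with normalization: pi_S0 + pi_S1 + pi_S2 + pi_S3 + pi_S4 = 1.

Using the first 4 balance equations plus normalization, the linear system A*pi = b is:
  [-11/15, 1/5, 4/15, 4/15, 4/15] . pi = 0
  [1/15, -11/15, 1/15, 1/3, 1/3] . pi = 0
  [1/3, 1/15, -2/3, 2/15, 4/15] . pi = 0
  [2/15, 1/3, 2/15, -13/15, 1/15] . pi = 0
  [1, 1, 1, 1, 1] . pi = 1

Solving yields:
  pi_S0 = 5549/21840
  pi_S1 = 275/1456
  pi_S2 = 5251/21840
  pi_S3 = 9/56
  pi_S4 = 227/1456

Verification (pi * P):
  5549/21840*4/15 + 275/1456*1/5 + 5251/21840*4/15 + 9/56*4/15 + 227/1456*4/15 = 5549/21840 = pi_S0  (ok)
  5549/21840*1/15 + 275/1456*4/15 + 5251/21840*1/15 + 9/56*1/3 + 227/1456*1/3 = 275/1456 = pi_S1  (ok)
  5549/21840*1/3 + 275/1456*1/15 + 5251/21840*1/3 + 9/56*2/15 + 227/1456*4/15 = 5251/21840 = pi_S2  (ok)
  5549/21840*2/15 + 275/1456*1/3 + 5251/21840*2/15 + 9/56*2/15 + 227/1456*1/15 = 9/56 = pi_S3  (ok)
  5549/21840*1/5 + 275/1456*2/15 + 5251/21840*1/5 + 9/56*2/15 + 227/1456*1/15 = 227/1456 = pi_S4  (ok)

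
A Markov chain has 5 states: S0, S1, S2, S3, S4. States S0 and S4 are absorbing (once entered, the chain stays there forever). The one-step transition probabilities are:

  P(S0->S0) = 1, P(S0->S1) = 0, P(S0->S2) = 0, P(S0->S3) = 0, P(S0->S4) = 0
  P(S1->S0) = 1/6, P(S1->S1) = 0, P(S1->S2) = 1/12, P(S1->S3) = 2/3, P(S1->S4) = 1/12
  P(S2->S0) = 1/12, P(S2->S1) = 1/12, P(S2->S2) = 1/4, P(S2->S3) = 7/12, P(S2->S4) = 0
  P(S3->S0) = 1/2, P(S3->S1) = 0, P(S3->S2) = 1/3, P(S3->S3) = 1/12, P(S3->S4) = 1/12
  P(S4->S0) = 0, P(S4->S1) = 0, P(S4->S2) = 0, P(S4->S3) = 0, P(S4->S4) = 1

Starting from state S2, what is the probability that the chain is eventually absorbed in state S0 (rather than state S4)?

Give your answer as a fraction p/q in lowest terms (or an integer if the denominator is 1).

Let a_i = P(absorbed in S0 | start in state i).
Boundary conditions: a_S0 = 1, a_S4 = 0.
For each transient state i, a_i = sum_j P(i->j) * a_j:
  a_S1 = 1/6*a_S0 + 0*a_S1 + 1/12*a_S2 + 2/3*a_S3 + 1/12*a_S4
  a_S2 = 1/12*a_S0 + 1/12*a_S1 + 1/4*a_S2 + 7/12*a_S3 + 0*a_S4
  a_S3 = 1/2*a_S0 + 0*a_S1 + 1/3*a_S2 + 1/12*a_S3 + 1/12*a_S4

Substituting a_S0 = 1 and a_S4 = 0, rearrange to (I - Q) a = r where r[i] = P(i -> S0):
  [1, -1/12, -2/3] . (a_S1, a_S2, a_S3) = 1/6
  [-1/12, 3/4, -7/12] . (a_S1, a_S2, a_S3) = 1/12
  [0, -1/3, 11/12] . (a_S1, a_S2, a_S3) = 1/2

Solving yields:
  a_S1 = 659/809
  a_S2 = 706/809
  a_S3 = 698/809

Starting state is S2, so the absorption probability is a_S2 = 706/809.

Answer: 706/809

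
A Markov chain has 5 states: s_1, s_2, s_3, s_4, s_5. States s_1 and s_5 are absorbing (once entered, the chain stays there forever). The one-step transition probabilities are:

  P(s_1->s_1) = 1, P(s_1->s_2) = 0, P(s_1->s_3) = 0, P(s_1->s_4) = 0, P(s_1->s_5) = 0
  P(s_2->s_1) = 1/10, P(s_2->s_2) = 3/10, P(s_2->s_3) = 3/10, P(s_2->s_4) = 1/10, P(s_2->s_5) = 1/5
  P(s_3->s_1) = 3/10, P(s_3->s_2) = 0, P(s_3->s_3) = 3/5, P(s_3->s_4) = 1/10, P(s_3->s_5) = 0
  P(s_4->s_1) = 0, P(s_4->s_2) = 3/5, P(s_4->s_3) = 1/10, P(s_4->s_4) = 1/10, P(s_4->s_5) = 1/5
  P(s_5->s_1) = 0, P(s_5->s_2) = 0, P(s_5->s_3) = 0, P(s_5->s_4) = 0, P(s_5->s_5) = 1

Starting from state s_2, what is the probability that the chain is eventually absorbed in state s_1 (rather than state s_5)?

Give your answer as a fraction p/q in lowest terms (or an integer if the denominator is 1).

Answer: 17/29

Derivation:
Let a_i = P(absorbed in s_1 | start in state i).
Boundary conditions: a_s_1 = 1, a_s_5 = 0.
For each transient state i, a_i = sum_j P(i->j) * a_j:
  a_s_2 = 1/10*a_s_1 + 3/10*a_s_2 + 3/10*a_s_3 + 1/10*a_s_4 + 1/5*a_s_5
  a_s_3 = 3/10*a_s_1 + 0*a_s_2 + 3/5*a_s_3 + 1/10*a_s_4 + 0*a_s_5
  a_s_4 = 0*a_s_1 + 3/5*a_s_2 + 1/10*a_s_3 + 1/10*a_s_4 + 1/5*a_s_5

Substituting a_s_1 = 1 and a_s_5 = 0, rearrange to (I - Q) a = r where r[i] = P(i -> s_1):
  [7/10, -3/10, -1/10] . (a_s_2, a_s_3, a_s_4) = 1/10
  [0, 2/5, -1/10] . (a_s_2, a_s_3, a_s_4) = 3/10
  [-3/5, -1/10, 9/10] . (a_s_2, a_s_3, a_s_4) = 0

Solving yields:
  a_s_2 = 17/29
  a_s_3 = 177/203
  a_s_4 = 99/203

Starting state is s_2, so the absorption probability is a_s_2 = 17/29.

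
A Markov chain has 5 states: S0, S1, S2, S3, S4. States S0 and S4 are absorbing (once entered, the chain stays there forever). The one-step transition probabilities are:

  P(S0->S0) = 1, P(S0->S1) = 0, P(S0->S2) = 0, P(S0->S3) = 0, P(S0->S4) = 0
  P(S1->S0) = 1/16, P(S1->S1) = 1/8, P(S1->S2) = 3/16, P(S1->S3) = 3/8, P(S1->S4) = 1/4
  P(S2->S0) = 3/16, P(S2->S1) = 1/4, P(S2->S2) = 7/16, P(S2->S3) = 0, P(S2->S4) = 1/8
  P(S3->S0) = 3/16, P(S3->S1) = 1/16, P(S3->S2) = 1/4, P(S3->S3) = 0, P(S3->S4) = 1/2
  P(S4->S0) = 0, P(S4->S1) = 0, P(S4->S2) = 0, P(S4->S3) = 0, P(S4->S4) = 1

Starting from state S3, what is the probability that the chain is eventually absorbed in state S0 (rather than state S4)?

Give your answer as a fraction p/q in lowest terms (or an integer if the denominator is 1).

Answer: 272/837

Derivation:
Let a_i = P(absorbed in S0 | start in state i).
Boundary conditions: a_S0 = 1, a_S4 = 0.
For each transient state i, a_i = sum_j P(i->j) * a_j:
  a_S1 = 1/16*a_S0 + 1/8*a_S1 + 3/16*a_S2 + 3/8*a_S3 + 1/4*a_S4
  a_S2 = 3/16*a_S0 + 1/4*a_S1 + 7/16*a_S2 + 0*a_S3 + 1/8*a_S4
  a_S3 = 3/16*a_S0 + 1/16*a_S1 + 1/4*a_S2 + 0*a_S3 + 1/2*a_S4

Substituting a_S0 = 1 and a_S4 = 0, rearrange to (I - Q) a = r where r[i] = P(i -> S0):
  [7/8, -3/16, -3/8] . (a_S1, a_S2, a_S3) = 1/16
  [-1/4, 9/16, 0] . (a_S1, a_S2, a_S3) = 3/16
  [-1/16, -1/4, 1] . (a_S1, a_S2, a_S3) = 3/16

Solving yields:
  a_S1 = 29/93
  a_S2 = 395/837
  a_S3 = 272/837

Starting state is S3, so the absorption probability is a_S3 = 272/837.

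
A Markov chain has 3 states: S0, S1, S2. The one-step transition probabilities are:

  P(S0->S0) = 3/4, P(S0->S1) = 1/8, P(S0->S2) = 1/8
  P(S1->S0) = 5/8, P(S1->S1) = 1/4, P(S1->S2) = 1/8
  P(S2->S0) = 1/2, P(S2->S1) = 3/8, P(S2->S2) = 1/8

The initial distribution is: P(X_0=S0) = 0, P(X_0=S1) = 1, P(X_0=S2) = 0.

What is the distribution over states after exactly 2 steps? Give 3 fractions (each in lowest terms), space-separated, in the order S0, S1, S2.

Propagating the distribution step by step (d_{t+1} = d_t * P):
d_0 = (S0=0, S1=1, S2=0)
  d_1[S0] = 0*3/4 + 1*5/8 + 0*1/2 = 5/8
  d_1[S1] = 0*1/8 + 1*1/4 + 0*3/8 = 1/4
  d_1[S2] = 0*1/8 + 1*1/8 + 0*1/8 = 1/8
d_1 = (S0=5/8, S1=1/4, S2=1/8)
  d_2[S0] = 5/8*3/4 + 1/4*5/8 + 1/8*1/2 = 11/16
  d_2[S1] = 5/8*1/8 + 1/4*1/4 + 1/8*3/8 = 3/16
  d_2[S2] = 5/8*1/8 + 1/4*1/8 + 1/8*1/8 = 1/8
d_2 = (S0=11/16, S1=3/16, S2=1/8)

Answer: 11/16 3/16 1/8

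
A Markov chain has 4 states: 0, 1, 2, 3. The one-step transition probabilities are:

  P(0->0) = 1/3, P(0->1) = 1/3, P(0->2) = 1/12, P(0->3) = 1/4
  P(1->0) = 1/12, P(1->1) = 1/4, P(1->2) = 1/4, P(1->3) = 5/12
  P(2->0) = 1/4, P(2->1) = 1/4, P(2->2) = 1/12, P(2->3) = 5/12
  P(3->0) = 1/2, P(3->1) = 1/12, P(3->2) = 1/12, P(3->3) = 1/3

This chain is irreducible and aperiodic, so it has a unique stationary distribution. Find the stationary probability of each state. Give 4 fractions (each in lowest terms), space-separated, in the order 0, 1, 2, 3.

The stationary distribution satisfies pi = pi * P, i.e.:
  pi_0 = 1/3*pi_0 + 1/12*pi_1 + 1/4*pi_2 + 1/2*pi_3
  pi_1 = 1/3*pi_0 + 1/4*pi_1 + 1/4*pi_2 + 1/12*pi_3
  pi_2 = 1/12*pi_0 + 1/4*pi_1 + 1/12*pi_2 + 1/12*pi_3
  pi_3 = 1/4*pi_0 + 5/12*pi_1 + 5/12*pi_2 + 1/3*pi_3
with normalization: pi_0 + pi_1 + pi_2 + pi_3 = 1.

Using the first 3 balance equations plus normalization, the linear system A*pi = b is:
  [-2/3, 1/12, 1/4, 1/2] . pi = 0
  [1/3, -3/4, 1/4, 1/12] . pi = 0
  [1/12, 1/4, -11/12, 1/12] . pi = 0
  [1, 1, 1, 1] . pi = 1

Solving yields:
  pi_0 = 295/911
  pi_1 = 403/1822
  pi_2 = 219/1822
  pi_3 = 305/911

Verification (pi * P):
  295/911*1/3 + 403/1822*1/12 + 219/1822*1/4 + 305/911*1/2 = 295/911 = pi_0  (ok)
  295/911*1/3 + 403/1822*1/4 + 219/1822*1/4 + 305/911*1/12 = 403/1822 = pi_1  (ok)
  295/911*1/12 + 403/1822*1/4 + 219/1822*1/12 + 305/911*1/12 = 219/1822 = pi_2  (ok)
  295/911*1/4 + 403/1822*5/12 + 219/1822*5/12 + 305/911*1/3 = 305/911 = pi_3  (ok)

Answer: 295/911 403/1822 219/1822 305/911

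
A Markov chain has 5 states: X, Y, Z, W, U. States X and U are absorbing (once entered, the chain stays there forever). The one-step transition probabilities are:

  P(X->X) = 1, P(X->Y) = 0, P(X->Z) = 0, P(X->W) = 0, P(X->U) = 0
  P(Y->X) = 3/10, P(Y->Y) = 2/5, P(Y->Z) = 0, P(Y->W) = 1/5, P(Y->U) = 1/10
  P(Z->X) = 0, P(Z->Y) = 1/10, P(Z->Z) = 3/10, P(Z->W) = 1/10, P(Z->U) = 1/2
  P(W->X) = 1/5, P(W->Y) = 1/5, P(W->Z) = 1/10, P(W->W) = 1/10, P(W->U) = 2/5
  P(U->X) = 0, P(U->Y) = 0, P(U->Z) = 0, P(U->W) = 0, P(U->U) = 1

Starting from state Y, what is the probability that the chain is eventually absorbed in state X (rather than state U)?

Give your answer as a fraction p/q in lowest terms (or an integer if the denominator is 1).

Let a_i = P(absorbed in X | start in state i).
Boundary conditions: a_X = 1, a_U = 0.
For each transient state i, a_i = sum_j P(i->j) * a_j:
  a_Y = 3/10*a_X + 2/5*a_Y + 0*a_Z + 1/5*a_W + 1/10*a_U
  a_Z = 0*a_X + 1/10*a_Y + 3/10*a_Z + 1/10*a_W + 1/2*a_U
  a_W = 1/5*a_X + 1/5*a_Y + 1/10*a_Z + 1/10*a_W + 2/5*a_U

Substituting a_X = 1 and a_U = 0, rearrange to (I - Q) a = r where r[i] = P(i -> X):
  [3/5, 0, -1/5] . (a_Y, a_Z, a_W) = 3/10
  [-1/10, 7/10, -1/10] . (a_Y, a_Z, a_W) = 0
  [-1/5, -1/10, 9/10] . (a_Y, a_Z, a_W) = 1/5

Solving yields:
  a_Y = 107/171
  a_Z = 49/342
  a_W = 43/114

Starting state is Y, so the absorption probability is a_Y = 107/171.

Answer: 107/171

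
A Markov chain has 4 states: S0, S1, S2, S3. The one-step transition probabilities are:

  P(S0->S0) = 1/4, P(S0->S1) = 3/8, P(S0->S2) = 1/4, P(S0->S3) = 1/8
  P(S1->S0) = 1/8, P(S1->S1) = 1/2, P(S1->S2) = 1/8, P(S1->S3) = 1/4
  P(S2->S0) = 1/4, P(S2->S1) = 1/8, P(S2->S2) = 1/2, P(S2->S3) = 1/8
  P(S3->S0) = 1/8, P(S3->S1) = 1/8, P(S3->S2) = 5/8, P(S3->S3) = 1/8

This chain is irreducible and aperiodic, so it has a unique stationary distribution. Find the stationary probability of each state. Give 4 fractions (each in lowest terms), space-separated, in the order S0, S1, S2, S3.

The stationary distribution satisfies pi = pi * P, i.e.:
  pi_S0 = 1/4*pi_S0 + 1/8*pi_S1 + 1/4*pi_S2 + 1/8*pi_S3
  pi_S1 = 3/8*pi_S0 + 1/2*pi_S1 + 1/8*pi_S2 + 1/8*pi_S3
  pi_S2 = 1/4*pi_S0 + 1/8*pi_S1 + 1/2*pi_S2 + 5/8*pi_S3
  pi_S3 = 1/8*pi_S0 + 1/4*pi_S1 + 1/8*pi_S2 + 1/8*pi_S3
with normalization: pi_S0 + pi_S1 + pi_S2 + pi_S3 = 1.

Using the first 3 balance equations plus normalization, the linear system A*pi = b is:
  [-3/4, 1/8, 1/4, 1/8] . pi = 0
  [3/8, -1/2, 1/8, 1/8] . pi = 0
  [1/4, 1/8, -1/2, 5/8] . pi = 0
  [1, 1, 1, 1] . pi = 1

Solving yields:
  pi_S0 = 33/169
  pi_S1 = 47/169
  pi_S2 = 62/169
  pi_S3 = 27/169

Verification (pi * P):
  33/169*1/4 + 47/169*1/8 + 62/169*1/4 + 27/169*1/8 = 33/169 = pi_S0  (ok)
  33/169*3/8 + 47/169*1/2 + 62/169*1/8 + 27/169*1/8 = 47/169 = pi_S1  (ok)
  33/169*1/4 + 47/169*1/8 + 62/169*1/2 + 27/169*5/8 = 62/169 = pi_S2  (ok)
  33/169*1/8 + 47/169*1/4 + 62/169*1/8 + 27/169*1/8 = 27/169 = pi_S3  (ok)

Answer: 33/169 47/169 62/169 27/169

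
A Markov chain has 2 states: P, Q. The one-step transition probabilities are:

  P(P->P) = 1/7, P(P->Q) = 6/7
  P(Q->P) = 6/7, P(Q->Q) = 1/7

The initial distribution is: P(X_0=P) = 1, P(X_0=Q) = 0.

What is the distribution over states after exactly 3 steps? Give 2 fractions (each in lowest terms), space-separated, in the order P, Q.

Propagating the distribution step by step (d_{t+1} = d_t * P):
d_0 = (P=1, Q=0)
  d_1[P] = 1*1/7 + 0*6/7 = 1/7
  d_1[Q] = 1*6/7 + 0*1/7 = 6/7
d_1 = (P=1/7, Q=6/7)
  d_2[P] = 1/7*1/7 + 6/7*6/7 = 37/49
  d_2[Q] = 1/7*6/7 + 6/7*1/7 = 12/49
d_2 = (P=37/49, Q=12/49)
  d_3[P] = 37/49*1/7 + 12/49*6/7 = 109/343
  d_3[Q] = 37/49*6/7 + 12/49*1/7 = 234/343
d_3 = (P=109/343, Q=234/343)

Answer: 109/343 234/343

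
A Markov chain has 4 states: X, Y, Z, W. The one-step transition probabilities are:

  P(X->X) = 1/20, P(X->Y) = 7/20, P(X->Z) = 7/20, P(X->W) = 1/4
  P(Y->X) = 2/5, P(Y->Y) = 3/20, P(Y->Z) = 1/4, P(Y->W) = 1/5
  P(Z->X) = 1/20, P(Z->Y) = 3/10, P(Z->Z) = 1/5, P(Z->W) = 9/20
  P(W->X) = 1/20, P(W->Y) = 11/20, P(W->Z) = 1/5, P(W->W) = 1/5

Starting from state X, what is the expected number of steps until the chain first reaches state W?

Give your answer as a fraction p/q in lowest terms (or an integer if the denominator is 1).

Let h_i = expected steps to first reach W from state i.
Boundary: h_W = 0.
First-step equations for the other states:
  h_X = 1 + 1/20*h_X + 7/20*h_Y + 7/20*h_Z + 1/4*h_W
  h_Y = 1 + 2/5*h_X + 3/20*h_Y + 1/4*h_Z + 1/5*h_W
  h_Z = 1 + 1/20*h_X + 3/10*h_Y + 1/5*h_Z + 9/20*h_W

Substituting h_W = 0 and rearranging gives the linear system (I - Q) h = 1:
  [19/20, -7/20, -7/20] . (h_X, h_Y, h_Z) = 1
  [-2/5, 17/20, -1/4] . (h_X, h_Y, h_Z) = 1
  [-1/20, -3/10, 4/5] . (h_X, h_Y, h_Z) = 1

Solving yields:
  h_X = 250/73
  h_Y = 2905/803
  h_Z = 2265/803

Starting state is X, so the expected hitting time is h_X = 250/73.

Answer: 250/73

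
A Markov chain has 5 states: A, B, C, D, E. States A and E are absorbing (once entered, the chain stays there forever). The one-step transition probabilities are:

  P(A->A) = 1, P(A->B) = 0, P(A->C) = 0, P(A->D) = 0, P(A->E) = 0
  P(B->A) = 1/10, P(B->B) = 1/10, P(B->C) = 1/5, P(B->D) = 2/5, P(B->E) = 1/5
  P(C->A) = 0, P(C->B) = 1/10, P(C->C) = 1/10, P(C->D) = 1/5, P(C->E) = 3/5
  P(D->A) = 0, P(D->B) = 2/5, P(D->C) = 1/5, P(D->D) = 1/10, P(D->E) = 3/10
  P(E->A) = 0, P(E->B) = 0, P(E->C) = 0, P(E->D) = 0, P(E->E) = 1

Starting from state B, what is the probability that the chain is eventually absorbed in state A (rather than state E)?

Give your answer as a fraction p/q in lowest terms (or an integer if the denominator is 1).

Answer: 77/507

Derivation:
Let a_i = P(absorbed in A | start in state i).
Boundary conditions: a_A = 1, a_E = 0.
For each transient state i, a_i = sum_j P(i->j) * a_j:
  a_B = 1/10*a_A + 1/10*a_B + 1/5*a_C + 2/5*a_D + 1/5*a_E
  a_C = 0*a_A + 1/10*a_B + 1/10*a_C + 1/5*a_D + 3/5*a_E
  a_D = 0*a_A + 2/5*a_B + 1/5*a_C + 1/10*a_D + 3/10*a_E

Substituting a_A = 1 and a_E = 0, rearrange to (I - Q) a = r where r[i] = P(i -> A):
  [9/10, -1/5, -2/5] . (a_B, a_C, a_D) = 1/10
  [-1/10, 9/10, -1/5] . (a_B, a_C, a_D) = 0
  [-2/5, -1/5, 9/10] . (a_B, a_C, a_D) = 0

Solving yields:
  a_B = 77/507
  a_C = 17/507
  a_D = 38/507

Starting state is B, so the absorption probability is a_B = 77/507.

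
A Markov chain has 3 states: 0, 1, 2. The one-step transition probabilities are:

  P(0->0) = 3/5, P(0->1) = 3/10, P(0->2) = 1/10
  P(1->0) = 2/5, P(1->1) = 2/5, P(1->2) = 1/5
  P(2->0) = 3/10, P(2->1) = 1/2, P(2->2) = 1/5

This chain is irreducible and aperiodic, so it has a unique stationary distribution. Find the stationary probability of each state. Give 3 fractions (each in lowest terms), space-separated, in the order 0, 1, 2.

The stationary distribution satisfies pi = pi * P, i.e.:
  pi_0 = 3/5*pi_0 + 2/5*pi_1 + 3/10*pi_2
  pi_1 = 3/10*pi_0 + 2/5*pi_1 + 1/2*pi_2
  pi_2 = 1/10*pi_0 + 1/5*pi_1 + 1/5*pi_2
with normalization: pi_0 + pi_1 + pi_2 = 1.

Using the first 2 balance equations plus normalization, the linear system A*pi = b is:
  [-2/5, 2/5, 3/10] . pi = 0
  [3/10, -3/5, 1/2] . pi = 0
  [1, 1, 1] . pi = 1

Solving yields:
  pi_0 = 38/79
  pi_1 = 29/79
  pi_2 = 12/79

Verification (pi * P):
  38/79*3/5 + 29/79*2/5 + 12/79*3/10 = 38/79 = pi_0  (ok)
  38/79*3/10 + 29/79*2/5 + 12/79*1/2 = 29/79 = pi_1  (ok)
  38/79*1/10 + 29/79*1/5 + 12/79*1/5 = 12/79 = pi_2  (ok)

Answer: 38/79 29/79 12/79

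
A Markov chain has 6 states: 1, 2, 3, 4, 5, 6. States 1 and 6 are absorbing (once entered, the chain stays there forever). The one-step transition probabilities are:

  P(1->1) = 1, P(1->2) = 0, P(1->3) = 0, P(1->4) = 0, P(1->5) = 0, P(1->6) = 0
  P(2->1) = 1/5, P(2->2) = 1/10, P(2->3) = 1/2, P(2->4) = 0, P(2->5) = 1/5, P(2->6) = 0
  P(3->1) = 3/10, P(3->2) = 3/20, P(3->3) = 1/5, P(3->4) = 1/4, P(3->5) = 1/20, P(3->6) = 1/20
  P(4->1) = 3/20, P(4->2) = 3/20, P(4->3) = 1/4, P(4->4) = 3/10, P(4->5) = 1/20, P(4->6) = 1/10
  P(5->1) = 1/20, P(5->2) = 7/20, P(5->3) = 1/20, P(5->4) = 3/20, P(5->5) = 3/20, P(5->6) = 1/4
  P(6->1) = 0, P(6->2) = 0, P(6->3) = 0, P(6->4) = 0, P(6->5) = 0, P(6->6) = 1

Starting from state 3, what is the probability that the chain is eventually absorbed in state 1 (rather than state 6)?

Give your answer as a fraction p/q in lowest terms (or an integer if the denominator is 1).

Let a_i = P(absorbed in 1 | start in state i).
Boundary conditions: a_1 = 1, a_6 = 0.
For each transient state i, a_i = sum_j P(i->j) * a_j:
  a_2 = 1/5*a_1 + 1/10*a_2 + 1/2*a_3 + 0*a_4 + 1/5*a_5 + 0*a_6
  a_3 = 3/10*a_1 + 3/20*a_2 + 1/5*a_3 + 1/4*a_4 + 1/20*a_5 + 1/20*a_6
  a_4 = 3/20*a_1 + 3/20*a_2 + 1/4*a_3 + 3/10*a_4 + 1/20*a_5 + 1/10*a_6
  a_5 = 1/20*a_1 + 7/20*a_2 + 1/20*a_3 + 3/20*a_4 + 3/20*a_5 + 1/4*a_6

Substituting a_1 = 1 and a_6 = 0, rearrange to (I - Q) a = r where r[i] = P(i -> 1):
  [9/10, -1/2, 0, -1/5] . (a_2, a_3, a_4, a_5) = 1/5
  [-3/20, 4/5, -1/4, -1/20] . (a_2, a_3, a_4, a_5) = 3/10
  [-3/20, -1/4, 7/10, -1/20] . (a_2, a_3, a_4, a_5) = 3/20
  [-7/20, -1/20, -3/20, 17/20] . (a_2, a_3, a_4, a_5) = 1/20

Solving yields:
  a_2 = 16131/20921
  a_3 = 16115/20921
  a_4 = 14508/20921
  a_5 = 11381/20921

Starting state is 3, so the absorption probability is a_3 = 16115/20921.

Answer: 16115/20921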